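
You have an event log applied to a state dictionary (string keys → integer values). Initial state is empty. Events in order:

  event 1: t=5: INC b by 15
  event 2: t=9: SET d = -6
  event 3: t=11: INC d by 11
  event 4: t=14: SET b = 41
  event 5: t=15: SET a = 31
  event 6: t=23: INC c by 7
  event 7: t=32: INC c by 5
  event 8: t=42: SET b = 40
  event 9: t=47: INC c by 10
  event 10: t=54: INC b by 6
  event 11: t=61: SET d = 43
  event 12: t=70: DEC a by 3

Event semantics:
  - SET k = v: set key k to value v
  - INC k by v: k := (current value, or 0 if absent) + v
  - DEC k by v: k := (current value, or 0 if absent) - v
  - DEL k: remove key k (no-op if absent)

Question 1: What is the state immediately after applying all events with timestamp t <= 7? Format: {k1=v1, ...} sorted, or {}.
Apply events with t <= 7 (1 events):
  after event 1 (t=5: INC b by 15): {b=15}

Answer: {b=15}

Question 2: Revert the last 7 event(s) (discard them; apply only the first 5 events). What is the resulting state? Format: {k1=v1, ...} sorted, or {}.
Answer: {a=31, b=41, d=5}

Derivation:
Keep first 5 events (discard last 7):
  after event 1 (t=5: INC b by 15): {b=15}
  after event 2 (t=9: SET d = -6): {b=15, d=-6}
  after event 3 (t=11: INC d by 11): {b=15, d=5}
  after event 4 (t=14: SET b = 41): {b=41, d=5}
  after event 5 (t=15: SET a = 31): {a=31, b=41, d=5}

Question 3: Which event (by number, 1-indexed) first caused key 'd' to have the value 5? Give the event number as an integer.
Looking for first event where d becomes 5:
  event 2: d = -6
  event 3: d -6 -> 5  <-- first match

Answer: 3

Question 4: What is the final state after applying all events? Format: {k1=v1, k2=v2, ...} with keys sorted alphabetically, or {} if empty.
Answer: {a=28, b=46, c=22, d=43}

Derivation:
  after event 1 (t=5: INC b by 15): {b=15}
  after event 2 (t=9: SET d = -6): {b=15, d=-6}
  after event 3 (t=11: INC d by 11): {b=15, d=5}
  after event 4 (t=14: SET b = 41): {b=41, d=5}
  after event 5 (t=15: SET a = 31): {a=31, b=41, d=5}
  after event 6 (t=23: INC c by 7): {a=31, b=41, c=7, d=5}
  after event 7 (t=32: INC c by 5): {a=31, b=41, c=12, d=5}
  after event 8 (t=42: SET b = 40): {a=31, b=40, c=12, d=5}
  after event 9 (t=47: INC c by 10): {a=31, b=40, c=22, d=5}
  after event 10 (t=54: INC b by 6): {a=31, b=46, c=22, d=5}
  after event 11 (t=61: SET d = 43): {a=31, b=46, c=22, d=43}
  after event 12 (t=70: DEC a by 3): {a=28, b=46, c=22, d=43}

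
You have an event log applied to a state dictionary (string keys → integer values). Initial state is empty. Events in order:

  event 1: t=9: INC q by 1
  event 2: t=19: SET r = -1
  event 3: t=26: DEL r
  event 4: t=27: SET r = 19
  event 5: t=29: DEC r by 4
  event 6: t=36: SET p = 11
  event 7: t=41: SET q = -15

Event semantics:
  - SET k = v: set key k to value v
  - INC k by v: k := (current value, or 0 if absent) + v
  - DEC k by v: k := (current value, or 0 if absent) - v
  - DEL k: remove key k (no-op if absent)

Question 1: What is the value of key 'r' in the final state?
Track key 'r' through all 7 events:
  event 1 (t=9: INC q by 1): r unchanged
  event 2 (t=19: SET r = -1): r (absent) -> -1
  event 3 (t=26: DEL r): r -1 -> (absent)
  event 4 (t=27: SET r = 19): r (absent) -> 19
  event 5 (t=29: DEC r by 4): r 19 -> 15
  event 6 (t=36: SET p = 11): r unchanged
  event 7 (t=41: SET q = -15): r unchanged
Final: r = 15

Answer: 15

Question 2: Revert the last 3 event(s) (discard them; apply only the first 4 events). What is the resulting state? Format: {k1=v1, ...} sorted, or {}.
Answer: {q=1, r=19}

Derivation:
Keep first 4 events (discard last 3):
  after event 1 (t=9: INC q by 1): {q=1}
  after event 2 (t=19: SET r = -1): {q=1, r=-1}
  after event 3 (t=26: DEL r): {q=1}
  after event 4 (t=27: SET r = 19): {q=1, r=19}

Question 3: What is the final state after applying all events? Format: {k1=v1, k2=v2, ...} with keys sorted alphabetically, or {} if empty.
  after event 1 (t=9: INC q by 1): {q=1}
  after event 2 (t=19: SET r = -1): {q=1, r=-1}
  after event 3 (t=26: DEL r): {q=1}
  after event 4 (t=27: SET r = 19): {q=1, r=19}
  after event 5 (t=29: DEC r by 4): {q=1, r=15}
  after event 6 (t=36: SET p = 11): {p=11, q=1, r=15}
  after event 7 (t=41: SET q = -15): {p=11, q=-15, r=15}

Answer: {p=11, q=-15, r=15}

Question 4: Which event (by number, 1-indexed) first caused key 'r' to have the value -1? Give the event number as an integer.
Answer: 2

Derivation:
Looking for first event where r becomes -1:
  event 2: r (absent) -> -1  <-- first match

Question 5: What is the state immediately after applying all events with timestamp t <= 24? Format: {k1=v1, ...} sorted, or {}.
Apply events with t <= 24 (2 events):
  after event 1 (t=9: INC q by 1): {q=1}
  after event 2 (t=19: SET r = -1): {q=1, r=-1}

Answer: {q=1, r=-1}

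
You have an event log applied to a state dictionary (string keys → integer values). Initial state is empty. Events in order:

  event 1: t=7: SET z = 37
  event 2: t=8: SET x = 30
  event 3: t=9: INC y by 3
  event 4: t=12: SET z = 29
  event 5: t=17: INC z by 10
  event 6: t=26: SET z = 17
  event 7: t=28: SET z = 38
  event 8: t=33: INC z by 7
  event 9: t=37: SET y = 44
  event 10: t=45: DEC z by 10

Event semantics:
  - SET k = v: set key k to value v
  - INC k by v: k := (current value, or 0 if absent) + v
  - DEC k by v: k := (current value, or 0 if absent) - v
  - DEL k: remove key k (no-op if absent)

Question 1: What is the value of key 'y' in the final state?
Answer: 44

Derivation:
Track key 'y' through all 10 events:
  event 1 (t=7: SET z = 37): y unchanged
  event 2 (t=8: SET x = 30): y unchanged
  event 3 (t=9: INC y by 3): y (absent) -> 3
  event 4 (t=12: SET z = 29): y unchanged
  event 5 (t=17: INC z by 10): y unchanged
  event 6 (t=26: SET z = 17): y unchanged
  event 7 (t=28: SET z = 38): y unchanged
  event 8 (t=33: INC z by 7): y unchanged
  event 9 (t=37: SET y = 44): y 3 -> 44
  event 10 (t=45: DEC z by 10): y unchanged
Final: y = 44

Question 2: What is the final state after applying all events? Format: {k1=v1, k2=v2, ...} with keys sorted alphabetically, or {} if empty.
Answer: {x=30, y=44, z=35}

Derivation:
  after event 1 (t=7: SET z = 37): {z=37}
  after event 2 (t=8: SET x = 30): {x=30, z=37}
  after event 3 (t=9: INC y by 3): {x=30, y=3, z=37}
  after event 4 (t=12: SET z = 29): {x=30, y=3, z=29}
  after event 5 (t=17: INC z by 10): {x=30, y=3, z=39}
  after event 6 (t=26: SET z = 17): {x=30, y=3, z=17}
  after event 7 (t=28: SET z = 38): {x=30, y=3, z=38}
  after event 8 (t=33: INC z by 7): {x=30, y=3, z=45}
  after event 9 (t=37: SET y = 44): {x=30, y=44, z=45}
  after event 10 (t=45: DEC z by 10): {x=30, y=44, z=35}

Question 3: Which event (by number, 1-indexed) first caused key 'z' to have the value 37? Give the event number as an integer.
Answer: 1

Derivation:
Looking for first event where z becomes 37:
  event 1: z (absent) -> 37  <-- first match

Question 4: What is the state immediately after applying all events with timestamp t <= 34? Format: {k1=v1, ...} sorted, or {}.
Answer: {x=30, y=3, z=45}

Derivation:
Apply events with t <= 34 (8 events):
  after event 1 (t=7: SET z = 37): {z=37}
  after event 2 (t=8: SET x = 30): {x=30, z=37}
  after event 3 (t=9: INC y by 3): {x=30, y=3, z=37}
  after event 4 (t=12: SET z = 29): {x=30, y=3, z=29}
  after event 5 (t=17: INC z by 10): {x=30, y=3, z=39}
  after event 6 (t=26: SET z = 17): {x=30, y=3, z=17}
  after event 7 (t=28: SET z = 38): {x=30, y=3, z=38}
  after event 8 (t=33: INC z by 7): {x=30, y=3, z=45}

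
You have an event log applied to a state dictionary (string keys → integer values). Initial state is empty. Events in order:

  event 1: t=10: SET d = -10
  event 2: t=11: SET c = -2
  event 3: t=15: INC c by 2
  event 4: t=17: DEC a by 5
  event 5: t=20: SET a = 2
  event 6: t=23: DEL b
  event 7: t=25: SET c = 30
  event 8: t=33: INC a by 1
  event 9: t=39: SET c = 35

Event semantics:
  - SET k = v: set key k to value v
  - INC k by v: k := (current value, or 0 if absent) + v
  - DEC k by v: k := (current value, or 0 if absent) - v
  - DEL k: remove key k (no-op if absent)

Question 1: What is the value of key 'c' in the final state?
Track key 'c' through all 9 events:
  event 1 (t=10: SET d = -10): c unchanged
  event 2 (t=11: SET c = -2): c (absent) -> -2
  event 3 (t=15: INC c by 2): c -2 -> 0
  event 4 (t=17: DEC a by 5): c unchanged
  event 5 (t=20: SET a = 2): c unchanged
  event 6 (t=23: DEL b): c unchanged
  event 7 (t=25: SET c = 30): c 0 -> 30
  event 8 (t=33: INC a by 1): c unchanged
  event 9 (t=39: SET c = 35): c 30 -> 35
Final: c = 35

Answer: 35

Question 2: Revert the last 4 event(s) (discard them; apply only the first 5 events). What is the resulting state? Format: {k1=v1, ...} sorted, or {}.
Keep first 5 events (discard last 4):
  after event 1 (t=10: SET d = -10): {d=-10}
  after event 2 (t=11: SET c = -2): {c=-2, d=-10}
  after event 3 (t=15: INC c by 2): {c=0, d=-10}
  after event 4 (t=17: DEC a by 5): {a=-5, c=0, d=-10}
  after event 5 (t=20: SET a = 2): {a=2, c=0, d=-10}

Answer: {a=2, c=0, d=-10}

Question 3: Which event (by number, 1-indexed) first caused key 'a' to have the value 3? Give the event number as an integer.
Answer: 8

Derivation:
Looking for first event where a becomes 3:
  event 4: a = -5
  event 5: a = 2
  event 6: a = 2
  event 7: a = 2
  event 8: a 2 -> 3  <-- first match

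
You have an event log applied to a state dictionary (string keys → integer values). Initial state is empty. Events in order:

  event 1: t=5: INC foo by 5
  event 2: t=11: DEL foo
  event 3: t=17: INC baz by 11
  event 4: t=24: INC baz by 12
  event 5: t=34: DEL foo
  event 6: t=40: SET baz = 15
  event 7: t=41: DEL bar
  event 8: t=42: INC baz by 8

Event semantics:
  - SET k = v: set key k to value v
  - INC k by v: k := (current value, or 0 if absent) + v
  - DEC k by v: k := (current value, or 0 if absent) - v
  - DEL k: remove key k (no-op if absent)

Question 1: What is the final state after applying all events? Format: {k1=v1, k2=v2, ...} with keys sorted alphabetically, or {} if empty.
  after event 1 (t=5: INC foo by 5): {foo=5}
  after event 2 (t=11: DEL foo): {}
  after event 3 (t=17: INC baz by 11): {baz=11}
  after event 4 (t=24: INC baz by 12): {baz=23}
  after event 5 (t=34: DEL foo): {baz=23}
  after event 6 (t=40: SET baz = 15): {baz=15}
  after event 7 (t=41: DEL bar): {baz=15}
  after event 8 (t=42: INC baz by 8): {baz=23}

Answer: {baz=23}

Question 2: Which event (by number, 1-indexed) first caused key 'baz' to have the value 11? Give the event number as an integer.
Looking for first event where baz becomes 11:
  event 3: baz (absent) -> 11  <-- first match

Answer: 3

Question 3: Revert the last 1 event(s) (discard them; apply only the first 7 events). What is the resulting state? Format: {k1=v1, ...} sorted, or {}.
Answer: {baz=15}

Derivation:
Keep first 7 events (discard last 1):
  after event 1 (t=5: INC foo by 5): {foo=5}
  after event 2 (t=11: DEL foo): {}
  after event 3 (t=17: INC baz by 11): {baz=11}
  after event 4 (t=24: INC baz by 12): {baz=23}
  after event 5 (t=34: DEL foo): {baz=23}
  after event 6 (t=40: SET baz = 15): {baz=15}
  after event 7 (t=41: DEL bar): {baz=15}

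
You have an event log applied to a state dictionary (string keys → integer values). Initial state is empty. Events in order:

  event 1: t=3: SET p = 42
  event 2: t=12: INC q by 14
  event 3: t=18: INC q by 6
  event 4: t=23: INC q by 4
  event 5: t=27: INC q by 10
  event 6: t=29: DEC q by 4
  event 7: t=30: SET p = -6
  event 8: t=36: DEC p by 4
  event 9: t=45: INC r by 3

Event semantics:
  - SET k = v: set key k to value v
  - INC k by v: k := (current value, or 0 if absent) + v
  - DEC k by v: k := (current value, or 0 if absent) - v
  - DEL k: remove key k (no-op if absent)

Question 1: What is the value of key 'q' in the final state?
Answer: 30

Derivation:
Track key 'q' through all 9 events:
  event 1 (t=3: SET p = 42): q unchanged
  event 2 (t=12: INC q by 14): q (absent) -> 14
  event 3 (t=18: INC q by 6): q 14 -> 20
  event 4 (t=23: INC q by 4): q 20 -> 24
  event 5 (t=27: INC q by 10): q 24 -> 34
  event 6 (t=29: DEC q by 4): q 34 -> 30
  event 7 (t=30: SET p = -6): q unchanged
  event 8 (t=36: DEC p by 4): q unchanged
  event 9 (t=45: INC r by 3): q unchanged
Final: q = 30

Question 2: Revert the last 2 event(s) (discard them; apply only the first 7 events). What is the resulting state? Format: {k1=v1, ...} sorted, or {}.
Keep first 7 events (discard last 2):
  after event 1 (t=3: SET p = 42): {p=42}
  after event 2 (t=12: INC q by 14): {p=42, q=14}
  after event 3 (t=18: INC q by 6): {p=42, q=20}
  after event 4 (t=23: INC q by 4): {p=42, q=24}
  after event 5 (t=27: INC q by 10): {p=42, q=34}
  after event 6 (t=29: DEC q by 4): {p=42, q=30}
  after event 7 (t=30: SET p = -6): {p=-6, q=30}

Answer: {p=-6, q=30}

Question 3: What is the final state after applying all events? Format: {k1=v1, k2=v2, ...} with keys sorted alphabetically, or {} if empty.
  after event 1 (t=3: SET p = 42): {p=42}
  after event 2 (t=12: INC q by 14): {p=42, q=14}
  after event 3 (t=18: INC q by 6): {p=42, q=20}
  after event 4 (t=23: INC q by 4): {p=42, q=24}
  after event 5 (t=27: INC q by 10): {p=42, q=34}
  after event 6 (t=29: DEC q by 4): {p=42, q=30}
  after event 7 (t=30: SET p = -6): {p=-6, q=30}
  after event 8 (t=36: DEC p by 4): {p=-10, q=30}
  after event 9 (t=45: INC r by 3): {p=-10, q=30, r=3}

Answer: {p=-10, q=30, r=3}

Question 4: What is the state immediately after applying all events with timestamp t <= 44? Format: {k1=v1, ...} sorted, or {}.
Apply events with t <= 44 (8 events):
  after event 1 (t=3: SET p = 42): {p=42}
  after event 2 (t=12: INC q by 14): {p=42, q=14}
  after event 3 (t=18: INC q by 6): {p=42, q=20}
  after event 4 (t=23: INC q by 4): {p=42, q=24}
  after event 5 (t=27: INC q by 10): {p=42, q=34}
  after event 6 (t=29: DEC q by 4): {p=42, q=30}
  after event 7 (t=30: SET p = -6): {p=-6, q=30}
  after event 8 (t=36: DEC p by 4): {p=-10, q=30}

Answer: {p=-10, q=30}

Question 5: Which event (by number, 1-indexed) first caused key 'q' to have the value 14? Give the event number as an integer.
Answer: 2

Derivation:
Looking for first event where q becomes 14:
  event 2: q (absent) -> 14  <-- first match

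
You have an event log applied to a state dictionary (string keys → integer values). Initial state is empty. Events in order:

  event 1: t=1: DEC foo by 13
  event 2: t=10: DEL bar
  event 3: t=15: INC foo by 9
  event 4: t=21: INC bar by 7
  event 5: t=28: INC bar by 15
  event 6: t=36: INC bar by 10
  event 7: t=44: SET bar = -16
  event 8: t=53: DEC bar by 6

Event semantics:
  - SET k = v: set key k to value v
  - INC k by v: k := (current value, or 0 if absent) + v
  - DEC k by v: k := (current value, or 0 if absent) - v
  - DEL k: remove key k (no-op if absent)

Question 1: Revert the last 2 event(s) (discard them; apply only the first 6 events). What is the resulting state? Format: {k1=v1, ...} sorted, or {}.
Answer: {bar=32, foo=-4}

Derivation:
Keep first 6 events (discard last 2):
  after event 1 (t=1: DEC foo by 13): {foo=-13}
  after event 2 (t=10: DEL bar): {foo=-13}
  after event 3 (t=15: INC foo by 9): {foo=-4}
  after event 4 (t=21: INC bar by 7): {bar=7, foo=-4}
  after event 5 (t=28: INC bar by 15): {bar=22, foo=-4}
  after event 6 (t=36: INC bar by 10): {bar=32, foo=-4}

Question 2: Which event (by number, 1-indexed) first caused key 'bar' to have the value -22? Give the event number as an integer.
Answer: 8

Derivation:
Looking for first event where bar becomes -22:
  event 4: bar = 7
  event 5: bar = 22
  event 6: bar = 32
  event 7: bar = -16
  event 8: bar -16 -> -22  <-- first match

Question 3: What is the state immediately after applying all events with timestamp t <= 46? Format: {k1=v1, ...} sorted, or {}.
Apply events with t <= 46 (7 events):
  after event 1 (t=1: DEC foo by 13): {foo=-13}
  after event 2 (t=10: DEL bar): {foo=-13}
  after event 3 (t=15: INC foo by 9): {foo=-4}
  after event 4 (t=21: INC bar by 7): {bar=7, foo=-4}
  after event 5 (t=28: INC bar by 15): {bar=22, foo=-4}
  after event 6 (t=36: INC bar by 10): {bar=32, foo=-4}
  after event 7 (t=44: SET bar = -16): {bar=-16, foo=-4}

Answer: {bar=-16, foo=-4}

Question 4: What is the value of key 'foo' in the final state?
Track key 'foo' through all 8 events:
  event 1 (t=1: DEC foo by 13): foo (absent) -> -13
  event 2 (t=10: DEL bar): foo unchanged
  event 3 (t=15: INC foo by 9): foo -13 -> -4
  event 4 (t=21: INC bar by 7): foo unchanged
  event 5 (t=28: INC bar by 15): foo unchanged
  event 6 (t=36: INC bar by 10): foo unchanged
  event 7 (t=44: SET bar = -16): foo unchanged
  event 8 (t=53: DEC bar by 6): foo unchanged
Final: foo = -4

Answer: -4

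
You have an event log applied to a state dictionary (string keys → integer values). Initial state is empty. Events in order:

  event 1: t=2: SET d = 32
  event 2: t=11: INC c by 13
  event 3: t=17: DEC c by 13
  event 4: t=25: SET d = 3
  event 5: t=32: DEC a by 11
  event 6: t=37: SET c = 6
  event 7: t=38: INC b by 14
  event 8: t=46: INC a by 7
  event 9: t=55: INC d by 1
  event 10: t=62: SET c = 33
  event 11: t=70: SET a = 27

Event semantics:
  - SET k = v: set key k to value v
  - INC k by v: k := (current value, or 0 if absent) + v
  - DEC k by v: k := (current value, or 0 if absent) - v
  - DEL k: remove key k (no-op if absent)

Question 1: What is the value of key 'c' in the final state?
Answer: 33

Derivation:
Track key 'c' through all 11 events:
  event 1 (t=2: SET d = 32): c unchanged
  event 2 (t=11: INC c by 13): c (absent) -> 13
  event 3 (t=17: DEC c by 13): c 13 -> 0
  event 4 (t=25: SET d = 3): c unchanged
  event 5 (t=32: DEC a by 11): c unchanged
  event 6 (t=37: SET c = 6): c 0 -> 6
  event 7 (t=38: INC b by 14): c unchanged
  event 8 (t=46: INC a by 7): c unchanged
  event 9 (t=55: INC d by 1): c unchanged
  event 10 (t=62: SET c = 33): c 6 -> 33
  event 11 (t=70: SET a = 27): c unchanged
Final: c = 33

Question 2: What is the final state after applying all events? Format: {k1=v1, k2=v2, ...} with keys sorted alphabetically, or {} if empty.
  after event 1 (t=2: SET d = 32): {d=32}
  after event 2 (t=11: INC c by 13): {c=13, d=32}
  after event 3 (t=17: DEC c by 13): {c=0, d=32}
  after event 4 (t=25: SET d = 3): {c=0, d=3}
  after event 5 (t=32: DEC a by 11): {a=-11, c=0, d=3}
  after event 6 (t=37: SET c = 6): {a=-11, c=6, d=3}
  after event 7 (t=38: INC b by 14): {a=-11, b=14, c=6, d=3}
  after event 8 (t=46: INC a by 7): {a=-4, b=14, c=6, d=3}
  after event 9 (t=55: INC d by 1): {a=-4, b=14, c=6, d=4}
  after event 10 (t=62: SET c = 33): {a=-4, b=14, c=33, d=4}
  after event 11 (t=70: SET a = 27): {a=27, b=14, c=33, d=4}

Answer: {a=27, b=14, c=33, d=4}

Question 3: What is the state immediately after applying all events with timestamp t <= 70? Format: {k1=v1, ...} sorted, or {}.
Answer: {a=27, b=14, c=33, d=4}

Derivation:
Apply events with t <= 70 (11 events):
  after event 1 (t=2: SET d = 32): {d=32}
  after event 2 (t=11: INC c by 13): {c=13, d=32}
  after event 3 (t=17: DEC c by 13): {c=0, d=32}
  after event 4 (t=25: SET d = 3): {c=0, d=3}
  after event 5 (t=32: DEC a by 11): {a=-11, c=0, d=3}
  after event 6 (t=37: SET c = 6): {a=-11, c=6, d=3}
  after event 7 (t=38: INC b by 14): {a=-11, b=14, c=6, d=3}
  after event 8 (t=46: INC a by 7): {a=-4, b=14, c=6, d=3}
  after event 9 (t=55: INC d by 1): {a=-4, b=14, c=6, d=4}
  after event 10 (t=62: SET c = 33): {a=-4, b=14, c=33, d=4}
  after event 11 (t=70: SET a = 27): {a=27, b=14, c=33, d=4}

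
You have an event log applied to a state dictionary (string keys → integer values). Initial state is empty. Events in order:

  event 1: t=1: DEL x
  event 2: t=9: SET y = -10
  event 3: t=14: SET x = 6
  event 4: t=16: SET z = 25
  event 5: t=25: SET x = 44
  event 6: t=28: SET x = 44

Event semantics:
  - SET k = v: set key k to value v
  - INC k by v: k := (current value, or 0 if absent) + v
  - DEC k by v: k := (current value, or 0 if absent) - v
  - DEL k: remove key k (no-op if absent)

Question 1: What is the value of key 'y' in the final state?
Track key 'y' through all 6 events:
  event 1 (t=1: DEL x): y unchanged
  event 2 (t=9: SET y = -10): y (absent) -> -10
  event 3 (t=14: SET x = 6): y unchanged
  event 4 (t=16: SET z = 25): y unchanged
  event 5 (t=25: SET x = 44): y unchanged
  event 6 (t=28: SET x = 44): y unchanged
Final: y = -10

Answer: -10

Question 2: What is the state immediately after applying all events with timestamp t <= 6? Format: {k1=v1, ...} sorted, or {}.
Answer: {}

Derivation:
Apply events with t <= 6 (1 events):
  after event 1 (t=1: DEL x): {}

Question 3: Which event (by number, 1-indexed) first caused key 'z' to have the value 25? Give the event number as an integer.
Looking for first event where z becomes 25:
  event 4: z (absent) -> 25  <-- first match

Answer: 4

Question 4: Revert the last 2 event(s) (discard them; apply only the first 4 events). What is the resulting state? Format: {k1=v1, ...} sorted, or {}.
Keep first 4 events (discard last 2):
  after event 1 (t=1: DEL x): {}
  after event 2 (t=9: SET y = -10): {y=-10}
  after event 3 (t=14: SET x = 6): {x=6, y=-10}
  after event 4 (t=16: SET z = 25): {x=6, y=-10, z=25}

Answer: {x=6, y=-10, z=25}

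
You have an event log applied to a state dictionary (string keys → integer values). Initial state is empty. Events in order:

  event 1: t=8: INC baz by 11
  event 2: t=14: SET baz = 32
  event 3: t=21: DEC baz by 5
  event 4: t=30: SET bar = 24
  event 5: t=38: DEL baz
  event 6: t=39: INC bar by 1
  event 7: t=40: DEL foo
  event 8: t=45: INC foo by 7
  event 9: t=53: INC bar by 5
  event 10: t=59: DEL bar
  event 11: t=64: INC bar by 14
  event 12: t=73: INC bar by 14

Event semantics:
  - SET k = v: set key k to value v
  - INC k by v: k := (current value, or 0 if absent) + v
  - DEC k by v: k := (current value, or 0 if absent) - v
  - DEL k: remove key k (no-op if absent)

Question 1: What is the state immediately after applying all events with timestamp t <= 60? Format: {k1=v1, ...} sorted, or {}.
Answer: {foo=7}

Derivation:
Apply events with t <= 60 (10 events):
  after event 1 (t=8: INC baz by 11): {baz=11}
  after event 2 (t=14: SET baz = 32): {baz=32}
  after event 3 (t=21: DEC baz by 5): {baz=27}
  after event 4 (t=30: SET bar = 24): {bar=24, baz=27}
  after event 5 (t=38: DEL baz): {bar=24}
  after event 6 (t=39: INC bar by 1): {bar=25}
  after event 7 (t=40: DEL foo): {bar=25}
  after event 8 (t=45: INC foo by 7): {bar=25, foo=7}
  after event 9 (t=53: INC bar by 5): {bar=30, foo=7}
  after event 10 (t=59: DEL bar): {foo=7}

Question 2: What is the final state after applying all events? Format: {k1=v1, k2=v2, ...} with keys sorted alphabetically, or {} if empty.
Answer: {bar=28, foo=7}

Derivation:
  after event 1 (t=8: INC baz by 11): {baz=11}
  after event 2 (t=14: SET baz = 32): {baz=32}
  after event 3 (t=21: DEC baz by 5): {baz=27}
  after event 4 (t=30: SET bar = 24): {bar=24, baz=27}
  after event 5 (t=38: DEL baz): {bar=24}
  after event 6 (t=39: INC bar by 1): {bar=25}
  after event 7 (t=40: DEL foo): {bar=25}
  after event 8 (t=45: INC foo by 7): {bar=25, foo=7}
  after event 9 (t=53: INC bar by 5): {bar=30, foo=7}
  after event 10 (t=59: DEL bar): {foo=7}
  after event 11 (t=64: INC bar by 14): {bar=14, foo=7}
  after event 12 (t=73: INC bar by 14): {bar=28, foo=7}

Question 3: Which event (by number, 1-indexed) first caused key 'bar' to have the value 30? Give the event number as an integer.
Looking for first event where bar becomes 30:
  event 4: bar = 24
  event 5: bar = 24
  event 6: bar = 25
  event 7: bar = 25
  event 8: bar = 25
  event 9: bar 25 -> 30  <-- first match

Answer: 9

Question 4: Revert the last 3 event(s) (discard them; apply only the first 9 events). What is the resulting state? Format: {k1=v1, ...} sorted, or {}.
Answer: {bar=30, foo=7}

Derivation:
Keep first 9 events (discard last 3):
  after event 1 (t=8: INC baz by 11): {baz=11}
  after event 2 (t=14: SET baz = 32): {baz=32}
  after event 3 (t=21: DEC baz by 5): {baz=27}
  after event 4 (t=30: SET bar = 24): {bar=24, baz=27}
  after event 5 (t=38: DEL baz): {bar=24}
  after event 6 (t=39: INC bar by 1): {bar=25}
  after event 7 (t=40: DEL foo): {bar=25}
  after event 8 (t=45: INC foo by 7): {bar=25, foo=7}
  after event 9 (t=53: INC bar by 5): {bar=30, foo=7}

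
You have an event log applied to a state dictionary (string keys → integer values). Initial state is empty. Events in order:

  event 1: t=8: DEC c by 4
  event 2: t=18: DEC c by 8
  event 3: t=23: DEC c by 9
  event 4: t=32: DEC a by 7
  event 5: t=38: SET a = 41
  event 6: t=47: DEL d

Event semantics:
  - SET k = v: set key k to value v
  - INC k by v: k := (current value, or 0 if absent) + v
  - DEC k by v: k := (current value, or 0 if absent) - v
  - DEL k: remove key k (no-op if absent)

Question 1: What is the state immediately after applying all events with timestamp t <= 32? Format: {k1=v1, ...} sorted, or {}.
Apply events with t <= 32 (4 events):
  after event 1 (t=8: DEC c by 4): {c=-4}
  after event 2 (t=18: DEC c by 8): {c=-12}
  after event 3 (t=23: DEC c by 9): {c=-21}
  after event 4 (t=32: DEC a by 7): {a=-7, c=-21}

Answer: {a=-7, c=-21}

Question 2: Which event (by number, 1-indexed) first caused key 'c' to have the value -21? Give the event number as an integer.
Looking for first event where c becomes -21:
  event 1: c = -4
  event 2: c = -12
  event 3: c -12 -> -21  <-- first match

Answer: 3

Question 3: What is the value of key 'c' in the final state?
Answer: -21

Derivation:
Track key 'c' through all 6 events:
  event 1 (t=8: DEC c by 4): c (absent) -> -4
  event 2 (t=18: DEC c by 8): c -4 -> -12
  event 3 (t=23: DEC c by 9): c -12 -> -21
  event 4 (t=32: DEC a by 7): c unchanged
  event 5 (t=38: SET a = 41): c unchanged
  event 6 (t=47: DEL d): c unchanged
Final: c = -21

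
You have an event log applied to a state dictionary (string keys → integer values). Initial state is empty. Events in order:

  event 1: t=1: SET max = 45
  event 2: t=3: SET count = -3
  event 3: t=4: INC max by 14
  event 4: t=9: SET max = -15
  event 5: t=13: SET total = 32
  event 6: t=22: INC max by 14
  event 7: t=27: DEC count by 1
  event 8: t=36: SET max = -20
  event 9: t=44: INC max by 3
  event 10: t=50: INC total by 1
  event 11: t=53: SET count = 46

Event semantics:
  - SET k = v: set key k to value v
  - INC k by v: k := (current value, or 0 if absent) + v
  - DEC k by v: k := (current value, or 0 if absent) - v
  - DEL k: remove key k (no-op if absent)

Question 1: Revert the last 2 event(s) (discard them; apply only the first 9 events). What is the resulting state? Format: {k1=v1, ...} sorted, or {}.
Keep first 9 events (discard last 2):
  after event 1 (t=1: SET max = 45): {max=45}
  after event 2 (t=3: SET count = -3): {count=-3, max=45}
  after event 3 (t=4: INC max by 14): {count=-3, max=59}
  after event 4 (t=9: SET max = -15): {count=-3, max=-15}
  after event 5 (t=13: SET total = 32): {count=-3, max=-15, total=32}
  after event 6 (t=22: INC max by 14): {count=-3, max=-1, total=32}
  after event 7 (t=27: DEC count by 1): {count=-4, max=-1, total=32}
  after event 8 (t=36: SET max = -20): {count=-4, max=-20, total=32}
  after event 9 (t=44: INC max by 3): {count=-4, max=-17, total=32}

Answer: {count=-4, max=-17, total=32}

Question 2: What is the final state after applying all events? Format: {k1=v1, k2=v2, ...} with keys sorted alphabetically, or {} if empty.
Answer: {count=46, max=-17, total=33}

Derivation:
  after event 1 (t=1: SET max = 45): {max=45}
  after event 2 (t=3: SET count = -3): {count=-3, max=45}
  after event 3 (t=4: INC max by 14): {count=-3, max=59}
  after event 4 (t=9: SET max = -15): {count=-3, max=-15}
  after event 5 (t=13: SET total = 32): {count=-3, max=-15, total=32}
  after event 6 (t=22: INC max by 14): {count=-3, max=-1, total=32}
  after event 7 (t=27: DEC count by 1): {count=-4, max=-1, total=32}
  after event 8 (t=36: SET max = -20): {count=-4, max=-20, total=32}
  after event 9 (t=44: INC max by 3): {count=-4, max=-17, total=32}
  after event 10 (t=50: INC total by 1): {count=-4, max=-17, total=33}
  after event 11 (t=53: SET count = 46): {count=46, max=-17, total=33}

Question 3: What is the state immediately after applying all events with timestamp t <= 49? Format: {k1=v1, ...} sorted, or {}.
Answer: {count=-4, max=-17, total=32}

Derivation:
Apply events with t <= 49 (9 events):
  after event 1 (t=1: SET max = 45): {max=45}
  after event 2 (t=3: SET count = -3): {count=-3, max=45}
  after event 3 (t=4: INC max by 14): {count=-3, max=59}
  after event 4 (t=9: SET max = -15): {count=-3, max=-15}
  after event 5 (t=13: SET total = 32): {count=-3, max=-15, total=32}
  after event 6 (t=22: INC max by 14): {count=-3, max=-1, total=32}
  after event 7 (t=27: DEC count by 1): {count=-4, max=-1, total=32}
  after event 8 (t=36: SET max = -20): {count=-4, max=-20, total=32}
  after event 9 (t=44: INC max by 3): {count=-4, max=-17, total=32}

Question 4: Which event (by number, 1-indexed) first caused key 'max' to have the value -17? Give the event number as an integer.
Answer: 9

Derivation:
Looking for first event where max becomes -17:
  event 1: max = 45
  event 2: max = 45
  event 3: max = 59
  event 4: max = -15
  event 5: max = -15
  event 6: max = -1
  event 7: max = -1
  event 8: max = -20
  event 9: max -20 -> -17  <-- first match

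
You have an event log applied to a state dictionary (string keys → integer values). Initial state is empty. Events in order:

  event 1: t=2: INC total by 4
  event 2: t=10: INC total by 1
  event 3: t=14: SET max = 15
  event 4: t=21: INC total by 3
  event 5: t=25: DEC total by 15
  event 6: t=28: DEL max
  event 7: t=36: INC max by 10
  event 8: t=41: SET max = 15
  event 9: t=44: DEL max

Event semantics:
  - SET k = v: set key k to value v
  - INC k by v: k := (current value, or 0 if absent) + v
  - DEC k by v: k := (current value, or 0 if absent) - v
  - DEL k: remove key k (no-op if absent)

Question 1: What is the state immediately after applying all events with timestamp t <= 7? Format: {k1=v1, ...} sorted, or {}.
Answer: {total=4}

Derivation:
Apply events with t <= 7 (1 events):
  after event 1 (t=2: INC total by 4): {total=4}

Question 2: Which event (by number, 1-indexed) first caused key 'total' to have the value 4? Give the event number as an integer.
Looking for first event where total becomes 4:
  event 1: total (absent) -> 4  <-- first match

Answer: 1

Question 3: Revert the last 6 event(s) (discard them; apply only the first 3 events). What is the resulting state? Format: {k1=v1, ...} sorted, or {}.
Keep first 3 events (discard last 6):
  after event 1 (t=2: INC total by 4): {total=4}
  after event 2 (t=10: INC total by 1): {total=5}
  after event 3 (t=14: SET max = 15): {max=15, total=5}

Answer: {max=15, total=5}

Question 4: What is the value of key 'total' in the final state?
Track key 'total' through all 9 events:
  event 1 (t=2: INC total by 4): total (absent) -> 4
  event 2 (t=10: INC total by 1): total 4 -> 5
  event 3 (t=14: SET max = 15): total unchanged
  event 4 (t=21: INC total by 3): total 5 -> 8
  event 5 (t=25: DEC total by 15): total 8 -> -7
  event 6 (t=28: DEL max): total unchanged
  event 7 (t=36: INC max by 10): total unchanged
  event 8 (t=41: SET max = 15): total unchanged
  event 9 (t=44: DEL max): total unchanged
Final: total = -7

Answer: -7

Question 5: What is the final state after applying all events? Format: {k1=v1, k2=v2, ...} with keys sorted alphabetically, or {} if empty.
  after event 1 (t=2: INC total by 4): {total=4}
  after event 2 (t=10: INC total by 1): {total=5}
  after event 3 (t=14: SET max = 15): {max=15, total=5}
  after event 4 (t=21: INC total by 3): {max=15, total=8}
  after event 5 (t=25: DEC total by 15): {max=15, total=-7}
  after event 6 (t=28: DEL max): {total=-7}
  after event 7 (t=36: INC max by 10): {max=10, total=-7}
  after event 8 (t=41: SET max = 15): {max=15, total=-7}
  after event 9 (t=44: DEL max): {total=-7}

Answer: {total=-7}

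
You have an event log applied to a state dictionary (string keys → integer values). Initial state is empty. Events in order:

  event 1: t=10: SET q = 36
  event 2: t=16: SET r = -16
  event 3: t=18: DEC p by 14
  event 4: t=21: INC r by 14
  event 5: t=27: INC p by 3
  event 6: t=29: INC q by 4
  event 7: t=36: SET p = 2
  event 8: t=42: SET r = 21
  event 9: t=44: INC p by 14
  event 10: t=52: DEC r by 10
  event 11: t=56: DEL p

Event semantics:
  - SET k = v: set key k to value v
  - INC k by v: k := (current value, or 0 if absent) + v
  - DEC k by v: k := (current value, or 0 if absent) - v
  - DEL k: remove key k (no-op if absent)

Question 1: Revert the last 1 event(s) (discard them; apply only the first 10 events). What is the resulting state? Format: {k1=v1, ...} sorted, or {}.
Answer: {p=16, q=40, r=11}

Derivation:
Keep first 10 events (discard last 1):
  after event 1 (t=10: SET q = 36): {q=36}
  after event 2 (t=16: SET r = -16): {q=36, r=-16}
  after event 3 (t=18: DEC p by 14): {p=-14, q=36, r=-16}
  after event 4 (t=21: INC r by 14): {p=-14, q=36, r=-2}
  after event 5 (t=27: INC p by 3): {p=-11, q=36, r=-2}
  after event 6 (t=29: INC q by 4): {p=-11, q=40, r=-2}
  after event 7 (t=36: SET p = 2): {p=2, q=40, r=-2}
  after event 8 (t=42: SET r = 21): {p=2, q=40, r=21}
  after event 9 (t=44: INC p by 14): {p=16, q=40, r=21}
  after event 10 (t=52: DEC r by 10): {p=16, q=40, r=11}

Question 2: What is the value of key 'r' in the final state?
Answer: 11

Derivation:
Track key 'r' through all 11 events:
  event 1 (t=10: SET q = 36): r unchanged
  event 2 (t=16: SET r = -16): r (absent) -> -16
  event 3 (t=18: DEC p by 14): r unchanged
  event 4 (t=21: INC r by 14): r -16 -> -2
  event 5 (t=27: INC p by 3): r unchanged
  event 6 (t=29: INC q by 4): r unchanged
  event 7 (t=36: SET p = 2): r unchanged
  event 8 (t=42: SET r = 21): r -2 -> 21
  event 9 (t=44: INC p by 14): r unchanged
  event 10 (t=52: DEC r by 10): r 21 -> 11
  event 11 (t=56: DEL p): r unchanged
Final: r = 11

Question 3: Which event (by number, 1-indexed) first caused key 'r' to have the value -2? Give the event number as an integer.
Looking for first event where r becomes -2:
  event 2: r = -16
  event 3: r = -16
  event 4: r -16 -> -2  <-- first match

Answer: 4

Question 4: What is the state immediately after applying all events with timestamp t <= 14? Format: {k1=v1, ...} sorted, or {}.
Answer: {q=36}

Derivation:
Apply events with t <= 14 (1 events):
  after event 1 (t=10: SET q = 36): {q=36}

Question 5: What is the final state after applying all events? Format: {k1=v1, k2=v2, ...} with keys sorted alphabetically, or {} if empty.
Answer: {q=40, r=11}

Derivation:
  after event 1 (t=10: SET q = 36): {q=36}
  after event 2 (t=16: SET r = -16): {q=36, r=-16}
  after event 3 (t=18: DEC p by 14): {p=-14, q=36, r=-16}
  after event 4 (t=21: INC r by 14): {p=-14, q=36, r=-2}
  after event 5 (t=27: INC p by 3): {p=-11, q=36, r=-2}
  after event 6 (t=29: INC q by 4): {p=-11, q=40, r=-2}
  after event 7 (t=36: SET p = 2): {p=2, q=40, r=-2}
  after event 8 (t=42: SET r = 21): {p=2, q=40, r=21}
  after event 9 (t=44: INC p by 14): {p=16, q=40, r=21}
  after event 10 (t=52: DEC r by 10): {p=16, q=40, r=11}
  after event 11 (t=56: DEL p): {q=40, r=11}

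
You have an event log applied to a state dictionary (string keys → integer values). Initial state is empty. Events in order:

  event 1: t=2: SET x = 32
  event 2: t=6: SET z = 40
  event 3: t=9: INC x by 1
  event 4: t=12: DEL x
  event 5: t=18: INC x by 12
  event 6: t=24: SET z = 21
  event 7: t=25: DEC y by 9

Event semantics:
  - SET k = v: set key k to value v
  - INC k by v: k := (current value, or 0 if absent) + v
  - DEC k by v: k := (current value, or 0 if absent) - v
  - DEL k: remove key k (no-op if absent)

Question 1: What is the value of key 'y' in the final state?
Answer: -9

Derivation:
Track key 'y' through all 7 events:
  event 1 (t=2: SET x = 32): y unchanged
  event 2 (t=6: SET z = 40): y unchanged
  event 3 (t=9: INC x by 1): y unchanged
  event 4 (t=12: DEL x): y unchanged
  event 5 (t=18: INC x by 12): y unchanged
  event 6 (t=24: SET z = 21): y unchanged
  event 7 (t=25: DEC y by 9): y (absent) -> -9
Final: y = -9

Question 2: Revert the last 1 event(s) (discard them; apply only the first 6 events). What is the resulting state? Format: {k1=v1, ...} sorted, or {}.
Answer: {x=12, z=21}

Derivation:
Keep first 6 events (discard last 1):
  after event 1 (t=2: SET x = 32): {x=32}
  after event 2 (t=6: SET z = 40): {x=32, z=40}
  after event 3 (t=9: INC x by 1): {x=33, z=40}
  after event 4 (t=12: DEL x): {z=40}
  after event 5 (t=18: INC x by 12): {x=12, z=40}
  after event 6 (t=24: SET z = 21): {x=12, z=21}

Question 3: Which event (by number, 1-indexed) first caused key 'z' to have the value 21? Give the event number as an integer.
Answer: 6

Derivation:
Looking for first event where z becomes 21:
  event 2: z = 40
  event 3: z = 40
  event 4: z = 40
  event 5: z = 40
  event 6: z 40 -> 21  <-- first match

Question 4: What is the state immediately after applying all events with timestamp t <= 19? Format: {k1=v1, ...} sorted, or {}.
Apply events with t <= 19 (5 events):
  after event 1 (t=2: SET x = 32): {x=32}
  after event 2 (t=6: SET z = 40): {x=32, z=40}
  after event 3 (t=9: INC x by 1): {x=33, z=40}
  after event 4 (t=12: DEL x): {z=40}
  after event 5 (t=18: INC x by 12): {x=12, z=40}

Answer: {x=12, z=40}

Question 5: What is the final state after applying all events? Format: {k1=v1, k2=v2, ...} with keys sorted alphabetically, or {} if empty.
Answer: {x=12, y=-9, z=21}

Derivation:
  after event 1 (t=2: SET x = 32): {x=32}
  after event 2 (t=6: SET z = 40): {x=32, z=40}
  after event 3 (t=9: INC x by 1): {x=33, z=40}
  after event 4 (t=12: DEL x): {z=40}
  after event 5 (t=18: INC x by 12): {x=12, z=40}
  after event 6 (t=24: SET z = 21): {x=12, z=21}
  after event 7 (t=25: DEC y by 9): {x=12, y=-9, z=21}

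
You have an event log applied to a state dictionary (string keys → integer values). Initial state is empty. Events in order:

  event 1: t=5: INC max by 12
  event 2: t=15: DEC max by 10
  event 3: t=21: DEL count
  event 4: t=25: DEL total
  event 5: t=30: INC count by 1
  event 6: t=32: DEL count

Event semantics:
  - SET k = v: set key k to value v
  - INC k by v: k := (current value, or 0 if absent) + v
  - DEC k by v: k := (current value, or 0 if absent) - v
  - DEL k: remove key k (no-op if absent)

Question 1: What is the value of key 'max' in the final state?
Answer: 2

Derivation:
Track key 'max' through all 6 events:
  event 1 (t=5: INC max by 12): max (absent) -> 12
  event 2 (t=15: DEC max by 10): max 12 -> 2
  event 3 (t=21: DEL count): max unchanged
  event 4 (t=25: DEL total): max unchanged
  event 5 (t=30: INC count by 1): max unchanged
  event 6 (t=32: DEL count): max unchanged
Final: max = 2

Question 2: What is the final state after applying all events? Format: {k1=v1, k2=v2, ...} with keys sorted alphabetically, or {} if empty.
Answer: {max=2}

Derivation:
  after event 1 (t=5: INC max by 12): {max=12}
  after event 2 (t=15: DEC max by 10): {max=2}
  after event 3 (t=21: DEL count): {max=2}
  after event 4 (t=25: DEL total): {max=2}
  after event 5 (t=30: INC count by 1): {count=1, max=2}
  after event 6 (t=32: DEL count): {max=2}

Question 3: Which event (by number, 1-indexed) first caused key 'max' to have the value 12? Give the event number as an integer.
Answer: 1

Derivation:
Looking for first event where max becomes 12:
  event 1: max (absent) -> 12  <-- first match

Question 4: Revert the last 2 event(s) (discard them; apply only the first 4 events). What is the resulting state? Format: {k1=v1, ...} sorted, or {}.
Answer: {max=2}

Derivation:
Keep first 4 events (discard last 2):
  after event 1 (t=5: INC max by 12): {max=12}
  after event 2 (t=15: DEC max by 10): {max=2}
  after event 3 (t=21: DEL count): {max=2}
  after event 4 (t=25: DEL total): {max=2}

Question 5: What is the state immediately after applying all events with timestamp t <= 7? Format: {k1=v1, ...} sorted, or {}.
Answer: {max=12}

Derivation:
Apply events with t <= 7 (1 events):
  after event 1 (t=5: INC max by 12): {max=12}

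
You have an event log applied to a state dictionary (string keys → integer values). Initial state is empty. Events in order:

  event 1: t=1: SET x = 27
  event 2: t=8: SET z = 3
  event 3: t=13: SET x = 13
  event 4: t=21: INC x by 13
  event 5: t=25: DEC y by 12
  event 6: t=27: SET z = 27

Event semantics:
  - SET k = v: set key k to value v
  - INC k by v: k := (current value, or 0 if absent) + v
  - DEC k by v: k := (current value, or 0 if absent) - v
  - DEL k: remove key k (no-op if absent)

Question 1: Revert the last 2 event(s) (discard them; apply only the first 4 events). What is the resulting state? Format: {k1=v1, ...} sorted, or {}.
Answer: {x=26, z=3}

Derivation:
Keep first 4 events (discard last 2):
  after event 1 (t=1: SET x = 27): {x=27}
  after event 2 (t=8: SET z = 3): {x=27, z=3}
  after event 3 (t=13: SET x = 13): {x=13, z=3}
  after event 4 (t=21: INC x by 13): {x=26, z=3}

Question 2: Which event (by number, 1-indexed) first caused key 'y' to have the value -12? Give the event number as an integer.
Looking for first event where y becomes -12:
  event 5: y (absent) -> -12  <-- first match

Answer: 5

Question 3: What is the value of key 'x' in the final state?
Track key 'x' through all 6 events:
  event 1 (t=1: SET x = 27): x (absent) -> 27
  event 2 (t=8: SET z = 3): x unchanged
  event 3 (t=13: SET x = 13): x 27 -> 13
  event 4 (t=21: INC x by 13): x 13 -> 26
  event 5 (t=25: DEC y by 12): x unchanged
  event 6 (t=27: SET z = 27): x unchanged
Final: x = 26

Answer: 26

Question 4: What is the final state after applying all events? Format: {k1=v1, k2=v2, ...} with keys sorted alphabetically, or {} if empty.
  after event 1 (t=1: SET x = 27): {x=27}
  after event 2 (t=8: SET z = 3): {x=27, z=3}
  after event 3 (t=13: SET x = 13): {x=13, z=3}
  after event 4 (t=21: INC x by 13): {x=26, z=3}
  after event 5 (t=25: DEC y by 12): {x=26, y=-12, z=3}
  after event 6 (t=27: SET z = 27): {x=26, y=-12, z=27}

Answer: {x=26, y=-12, z=27}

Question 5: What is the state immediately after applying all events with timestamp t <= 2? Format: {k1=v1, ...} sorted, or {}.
Apply events with t <= 2 (1 events):
  after event 1 (t=1: SET x = 27): {x=27}

Answer: {x=27}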